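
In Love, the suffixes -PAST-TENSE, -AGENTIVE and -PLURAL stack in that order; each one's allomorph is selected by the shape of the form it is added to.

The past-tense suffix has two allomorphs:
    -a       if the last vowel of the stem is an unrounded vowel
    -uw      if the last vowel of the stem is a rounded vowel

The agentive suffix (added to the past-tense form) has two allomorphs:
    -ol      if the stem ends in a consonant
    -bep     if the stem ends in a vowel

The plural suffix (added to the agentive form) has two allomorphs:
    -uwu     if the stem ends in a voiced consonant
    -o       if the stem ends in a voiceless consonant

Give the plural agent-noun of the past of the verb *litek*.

Since the last vowel of *litek* is /e/ (an unrounded vowel), it takes -a, giving *liteka*.
The past-tense form *liteka*: final sound = /a/, a vowel → -bep → *litekabep*.
Since the final consonant of the agentive form *litekabep* is /p/ (voiceless), it takes -o, giving *litekabepo*.

litekabepo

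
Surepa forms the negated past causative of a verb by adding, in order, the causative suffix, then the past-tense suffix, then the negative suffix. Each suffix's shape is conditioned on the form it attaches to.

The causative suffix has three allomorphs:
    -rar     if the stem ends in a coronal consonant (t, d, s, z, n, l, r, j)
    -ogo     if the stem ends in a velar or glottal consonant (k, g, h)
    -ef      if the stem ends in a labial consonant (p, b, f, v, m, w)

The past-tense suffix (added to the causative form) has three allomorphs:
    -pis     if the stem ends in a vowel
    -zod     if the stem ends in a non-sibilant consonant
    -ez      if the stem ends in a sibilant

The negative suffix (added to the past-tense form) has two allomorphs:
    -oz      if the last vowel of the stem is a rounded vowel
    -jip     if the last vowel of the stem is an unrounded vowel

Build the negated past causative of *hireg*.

*hireg* — final consonant /g/ (velar/glottal) → -ogo → *hiregogo*.
Since the final sound of the causative form *hiregogo* is /o/ (a vowel), it takes -pis, giving *hiregogopis*.
The past-tense form *hiregogopis* — last vowel /i/ (an unrounded vowel) → -jip → *hiregogopisjip*.

hiregogopisjip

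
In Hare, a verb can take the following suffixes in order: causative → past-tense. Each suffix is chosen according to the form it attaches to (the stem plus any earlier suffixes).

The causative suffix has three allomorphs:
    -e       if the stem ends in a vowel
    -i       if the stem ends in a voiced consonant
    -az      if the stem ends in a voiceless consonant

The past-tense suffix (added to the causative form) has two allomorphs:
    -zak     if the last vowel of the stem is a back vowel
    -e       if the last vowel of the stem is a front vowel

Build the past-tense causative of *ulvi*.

ulviee

*ulvi*: final sound = /i/, a vowel → -e → *ulvie*.
The causative form *ulvie*: last vowel = /e/, a front vowel → -e → *ulviee*.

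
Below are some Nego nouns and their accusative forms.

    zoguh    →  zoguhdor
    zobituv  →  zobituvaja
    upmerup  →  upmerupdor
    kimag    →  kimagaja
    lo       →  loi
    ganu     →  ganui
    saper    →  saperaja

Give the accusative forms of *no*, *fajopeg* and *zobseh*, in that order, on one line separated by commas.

noi, fajopegaja, zobsehdor

The alternation tracks the final sound of the stem — -dor when the stem ends in a voiceless consonant (*zoguh*, *upmerup*); -aja when the stem ends in a voiced consonant (*zobituv*, *kimag*, *saper*); -i when the stem ends in a vowel (*lo*, *ganu*).
Since the final sound of *no* is /o/ (a vowel), it takes -i, giving *noi*.
The final sound of *fajopeg* is /g/, which is a voiced consonant, so the suffix is -aja, giving *fajopegaja*.
Since the final sound of *zobseh* is /h/ (a voiceless consonant), it takes -dor, giving *zobsehdor*.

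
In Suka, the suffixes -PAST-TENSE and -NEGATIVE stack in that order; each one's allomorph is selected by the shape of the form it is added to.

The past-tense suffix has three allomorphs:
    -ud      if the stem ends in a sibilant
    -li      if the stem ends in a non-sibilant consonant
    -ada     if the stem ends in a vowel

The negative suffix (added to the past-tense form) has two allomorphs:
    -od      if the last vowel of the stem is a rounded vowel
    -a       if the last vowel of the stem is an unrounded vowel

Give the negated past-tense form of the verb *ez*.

The final sound of *ez* is /z/, which is a sibilant, so the past-tense suffix is -ud, giving *ezud*.
The last vowel of the past-tense form *ezud* is /u/, which is a rounded vowel, so the negative suffix is -od, giving *ezudod*.

ezudod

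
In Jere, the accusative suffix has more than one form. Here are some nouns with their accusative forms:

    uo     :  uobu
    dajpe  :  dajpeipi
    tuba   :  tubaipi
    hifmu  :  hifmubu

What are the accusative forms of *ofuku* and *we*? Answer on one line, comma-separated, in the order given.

ofukubu, weipi

The suffix is conditioned by the last vowel: -bu when the last vowel of the stem is a rounded vowel (*uo*, *hifmu*); -ipi when the last vowel of the stem is an unrounded vowel (*dajpe*, *tuba*).
*ofuku* — last vowel /u/ (a rounded vowel) → -bu → *ofukubu*.
Since the last vowel of *we* is /e/ (an unrounded vowel), it takes -ipi, giving *weipi*.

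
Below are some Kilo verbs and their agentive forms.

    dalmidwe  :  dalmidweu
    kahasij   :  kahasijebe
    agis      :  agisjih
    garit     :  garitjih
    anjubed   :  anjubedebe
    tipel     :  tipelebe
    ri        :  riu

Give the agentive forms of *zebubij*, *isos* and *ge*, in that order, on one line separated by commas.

The pattern is voicing of the final sound: -jih when the stem ends in a voiceless consonant (*agis*, *garit*); -ebe when the stem ends in a voiced consonant (*kahasij*, *anjubed*, *tipel*); -u when the stem ends in a vowel (*dalmidwe*, *ri*).
Since the final sound of *zebubij* is /j/ (a voiced consonant), it takes -ebe, giving *zebubijebe*.
*isos* — final sound /s/ (a voiceless consonant) → -jih → *isosjih*.
Since the final sound of *ge* is /e/ (a vowel), it takes -u, giving *geu*.

zebubijebe, isosjih, geu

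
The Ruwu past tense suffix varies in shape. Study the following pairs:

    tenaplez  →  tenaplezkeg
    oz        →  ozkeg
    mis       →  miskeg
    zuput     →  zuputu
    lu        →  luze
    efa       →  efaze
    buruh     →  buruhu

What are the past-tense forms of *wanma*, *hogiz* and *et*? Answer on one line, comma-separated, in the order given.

wanmaze, hogizkeg, etu

The alternation tracks the final sound of the stem — -keg when the stem ends in a sibilant (*tenaplez*, *oz*, *mis*); -u when the stem ends in a non-sibilant consonant (*zuput*, *buruh*); -ze when the stem ends in a vowel (*lu*, *efa*).
Since the final sound of *wanma* is /a/ (a vowel), it takes -ze, giving *wanmaze*.
The final sound of *hogiz* is /z/, which is a sibilant, so the suffix is -keg, giving *hogizkeg*.
*et*: final sound = /t/, a non-sibilant consonant → -u → *etu*.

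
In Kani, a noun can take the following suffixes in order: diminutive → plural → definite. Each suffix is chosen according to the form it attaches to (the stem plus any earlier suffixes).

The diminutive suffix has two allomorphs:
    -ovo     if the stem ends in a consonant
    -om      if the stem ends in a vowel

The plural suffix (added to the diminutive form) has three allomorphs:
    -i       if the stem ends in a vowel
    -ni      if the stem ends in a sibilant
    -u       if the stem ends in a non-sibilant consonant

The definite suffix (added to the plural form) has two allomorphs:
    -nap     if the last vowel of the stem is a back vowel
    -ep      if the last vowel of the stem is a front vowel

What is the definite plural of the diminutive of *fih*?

*fih* — final sound /h/ (a consonant) → -ovo → *fihovo*.
The diminutive form *fihovo* — final sound /o/ (a vowel) → -i → *fihovoi*.
The plural form *fihovoi*: last vowel = /i/, a front vowel → -ep → *fihovoiep*.

fihovoiep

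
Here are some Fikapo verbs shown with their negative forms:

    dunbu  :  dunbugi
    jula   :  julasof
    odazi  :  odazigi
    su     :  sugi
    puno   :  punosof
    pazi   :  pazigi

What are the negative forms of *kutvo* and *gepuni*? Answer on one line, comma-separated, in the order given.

Looking at the last vowel of each stem: -gi when the last vowel of the stem is a high vowel (*dunbu*, *odazi*, *su*, *pazi*); -sof when the last vowel of the stem is a non-high vowel (*jula*, *puno*).
*kutvo*: last vowel = /o/, a non-high vowel → -sof → *kutvosof*.
*gepuni* — last vowel /i/ (a high vowel) → -gi → *gepunigi*.

kutvosof, gepunigi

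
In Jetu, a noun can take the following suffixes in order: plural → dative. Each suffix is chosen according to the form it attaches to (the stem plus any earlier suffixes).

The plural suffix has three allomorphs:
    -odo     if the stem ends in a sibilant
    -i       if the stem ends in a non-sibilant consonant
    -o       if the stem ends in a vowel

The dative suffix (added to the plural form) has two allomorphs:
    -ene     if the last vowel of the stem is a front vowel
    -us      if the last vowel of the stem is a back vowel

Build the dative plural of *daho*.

dahoous

The final sound of *daho* is /o/, which is a vowel, so the plural suffix is -o, giving *dahoo*.
The plural form *dahoo*: last vowel = /o/, a back vowel → -us → *dahoous*.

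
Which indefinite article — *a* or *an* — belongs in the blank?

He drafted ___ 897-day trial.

The indefinite article is chosen by the initial *sound* of the following word, not its spelling.
The number *897* is spoken "eight hundred …", beginning with /eɪt/ — a vowel sound.
So the article is *an*: He drafted an 897-day trial.

an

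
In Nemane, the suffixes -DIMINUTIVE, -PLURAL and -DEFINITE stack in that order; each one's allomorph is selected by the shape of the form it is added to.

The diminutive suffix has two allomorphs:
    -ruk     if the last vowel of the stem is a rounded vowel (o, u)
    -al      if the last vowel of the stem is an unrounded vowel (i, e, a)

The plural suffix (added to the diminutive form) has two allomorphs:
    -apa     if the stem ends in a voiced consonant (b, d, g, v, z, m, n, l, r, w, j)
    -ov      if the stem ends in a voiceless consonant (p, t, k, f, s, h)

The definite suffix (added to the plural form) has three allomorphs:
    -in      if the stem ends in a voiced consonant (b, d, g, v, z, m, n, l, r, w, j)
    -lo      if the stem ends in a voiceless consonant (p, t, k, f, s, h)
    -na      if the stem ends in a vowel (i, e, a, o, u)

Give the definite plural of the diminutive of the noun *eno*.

The last vowel of *eno* is /o/, which is a rounded vowel, so the diminutive suffix is -ruk, giving *enoruk*.
The final consonant of the diminutive form *enoruk* is /k/, which is voiceless, so the plural suffix is -ov, giving *enorukov*.
The plural form *enorukov*: final sound = /v/, a voiced consonant → -in → *enorukovin*.

enorukovin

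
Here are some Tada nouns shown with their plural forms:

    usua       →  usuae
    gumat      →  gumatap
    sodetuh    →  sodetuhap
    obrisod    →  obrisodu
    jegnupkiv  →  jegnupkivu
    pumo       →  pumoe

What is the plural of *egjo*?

The suffix is conditioned by the final sound: -ap when the stem ends in a voiceless consonant (*gumat*, *sodetuh*); -u when the stem ends in a voiced consonant (*obrisod*, *jegnupkiv*); -e when the stem ends in a vowel (*usua*, *pumo*).
The final sound of *egjo* is /o/, which is a vowel, so the suffix is -e, giving *egjoe*.

egjoe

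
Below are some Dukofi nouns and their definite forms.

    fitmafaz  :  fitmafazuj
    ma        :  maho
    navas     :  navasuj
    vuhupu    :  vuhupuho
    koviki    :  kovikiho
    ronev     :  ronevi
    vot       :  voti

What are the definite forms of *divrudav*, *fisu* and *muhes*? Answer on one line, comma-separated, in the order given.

The suffix is conditioned by the final sound: -uj when the stem ends in a sibilant (*fitmafaz*, *navas*); -i when the stem ends in a non-sibilant consonant (*ronev*, *vot*); -ho when the stem ends in a vowel (*ma*, *vuhupu*, *koviki*).
Since the final sound of *divrudav* is /v/ (a non-sibilant consonant), it takes -i, giving *divrudavi*.
*fisu*: final sound = /u/, a vowel → -ho → *fisuho*.
Since the final sound of *muhes* is /s/ (a sibilant), it takes -uj, giving *muhesuj*.

divrudavi, fisuho, muhesuj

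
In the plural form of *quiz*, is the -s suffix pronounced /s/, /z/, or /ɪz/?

/ɪz/

The stem *quiz* ends in a sibilant (/s, z, ʃ, ʒ, tʃ, dʒ/).
The plural suffix surfaces as /ɪz/ after sibilants, /s/ after other voiceless consonants, and /z/ after other voiced sounds.
So the plural -s on *quiz* is pronounced /ɪz/.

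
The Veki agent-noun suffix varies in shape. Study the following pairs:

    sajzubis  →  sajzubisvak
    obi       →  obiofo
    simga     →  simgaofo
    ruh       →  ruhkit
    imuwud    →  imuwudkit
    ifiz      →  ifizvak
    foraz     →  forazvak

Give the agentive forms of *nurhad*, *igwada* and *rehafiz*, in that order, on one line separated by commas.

The alternation tracks the final sound of the stem — -vak when the stem ends in a sibilant (*sajzubis*, *ifiz*, *foraz*); -kit when the stem ends in a non-sibilant consonant (*ruh*, *imuwud*); -ofo when the stem ends in a vowel (*obi*, *simga*).
*nurhad*: final sound = /d/, a non-sibilant consonant → -kit → *nurhadkit*.
Since the final sound of *igwada* is /a/ (a vowel), it takes -ofo, giving *igwadaofo*.
Since the final sound of *rehafiz* is /z/ (a sibilant), it takes -vak, giving *rehafizvak*.

nurhadkit, igwadaofo, rehafizvak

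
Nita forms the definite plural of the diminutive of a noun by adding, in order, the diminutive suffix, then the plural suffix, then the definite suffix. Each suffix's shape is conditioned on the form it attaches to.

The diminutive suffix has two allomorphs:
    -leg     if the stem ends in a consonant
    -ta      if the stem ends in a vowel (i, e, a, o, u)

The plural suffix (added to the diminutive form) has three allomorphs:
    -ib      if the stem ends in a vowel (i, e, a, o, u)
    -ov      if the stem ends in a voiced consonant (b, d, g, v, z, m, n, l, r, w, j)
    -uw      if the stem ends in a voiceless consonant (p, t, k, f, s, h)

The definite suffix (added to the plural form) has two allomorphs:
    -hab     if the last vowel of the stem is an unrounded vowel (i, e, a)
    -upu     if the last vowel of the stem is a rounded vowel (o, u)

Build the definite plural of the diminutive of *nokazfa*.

*nokazfa* — final sound /a/ (a vowel) → -ta → *nokazfata*.
The diminutive form *nokazfata* — final sound /a/ (a vowel) → -ib → *nokazfataib*.
Since the last vowel of the plural form *nokazfataib* is /i/ (an unrounded vowel), it takes -hab, giving *nokazfataibhab*.

nokazfataibhab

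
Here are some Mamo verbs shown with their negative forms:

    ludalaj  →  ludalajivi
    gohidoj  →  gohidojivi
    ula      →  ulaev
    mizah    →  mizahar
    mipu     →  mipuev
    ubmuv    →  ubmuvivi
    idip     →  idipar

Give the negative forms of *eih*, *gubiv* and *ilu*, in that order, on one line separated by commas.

eihar, gubivivi, iluev

The suffix is conditioned by the final sound: -ar when the stem ends in a voiceless consonant (*mizah*, *idip*); -ivi when the stem ends in a voiced consonant (*ludalaj*, *gohidoj*, *ubmuv*); -ev when the stem ends in a vowel (*ula*, *mipu*).
Since the final sound of *eih* is /h/ (a voiceless consonant), it takes -ar, giving *eihar*.
*gubiv*: final sound = /v/, a voiced consonant → -ivi → *gubivivi*.
The final sound of *ilu* is /u/, which is a vowel, so the suffix is -ev, giving *iluev*.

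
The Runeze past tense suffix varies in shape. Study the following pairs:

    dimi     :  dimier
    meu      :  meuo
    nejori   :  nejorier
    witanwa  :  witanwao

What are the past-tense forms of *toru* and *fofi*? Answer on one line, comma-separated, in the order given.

toruo, fofier

The suffix is conditioned by the last vowel: -er when the last vowel of the stem is a front vowel (*dimi*, *nejori*); -o when the last vowel of the stem is a back vowel (*meu*, *witanwa*).
*toru* — last vowel /u/ (a back vowel) → -o → *toruo*.
The last vowel of *fofi* is /i/, which is a front vowel, so the suffix is -er, giving *fofier*.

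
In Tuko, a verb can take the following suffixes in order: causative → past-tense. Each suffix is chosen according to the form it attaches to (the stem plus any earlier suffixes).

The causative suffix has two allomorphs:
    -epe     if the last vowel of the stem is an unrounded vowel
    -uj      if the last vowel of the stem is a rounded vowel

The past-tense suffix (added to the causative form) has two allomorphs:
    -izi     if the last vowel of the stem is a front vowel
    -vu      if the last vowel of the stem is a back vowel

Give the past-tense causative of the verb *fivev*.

fivevepeizi

*fivev* — last vowel /e/ (an unrounded vowel) → -epe → *fivevepe*.
The causative form *fivevepe* — last vowel /e/ (a front vowel) → -izi → *fivevepeizi*.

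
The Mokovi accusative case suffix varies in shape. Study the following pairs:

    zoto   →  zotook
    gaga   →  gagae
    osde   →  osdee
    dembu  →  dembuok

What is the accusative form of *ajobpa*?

Looking at the last vowel of each stem: -ok when the last vowel of the stem is a rounded vowel (*zoto*, *dembu*); -e when the last vowel of the stem is an unrounded vowel (*gaga*, *osde*).
The last vowel of *ajobpa* is /a/, which is an unrounded vowel, so the suffix is -e, giving *ajobpae*.

ajobpae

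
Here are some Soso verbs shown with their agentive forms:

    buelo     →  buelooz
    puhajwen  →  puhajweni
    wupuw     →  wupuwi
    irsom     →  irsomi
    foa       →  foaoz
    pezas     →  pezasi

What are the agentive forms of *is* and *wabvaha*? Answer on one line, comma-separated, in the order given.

isi, wabvahaoz

The alternation tracks the final sound of the stem — -i when the stem ends in a consonant (*puhajwen*, *wupuw*, *irsom*, *pezas*); -oz when the stem ends in a vowel (*buelo*, *foa*).
The final sound of *is* is /s/, which is a consonant, so the suffix is -i, giving *isi*.
*wabvaha*: final sound = /a/, a vowel → -oz → *wabvahaoz*.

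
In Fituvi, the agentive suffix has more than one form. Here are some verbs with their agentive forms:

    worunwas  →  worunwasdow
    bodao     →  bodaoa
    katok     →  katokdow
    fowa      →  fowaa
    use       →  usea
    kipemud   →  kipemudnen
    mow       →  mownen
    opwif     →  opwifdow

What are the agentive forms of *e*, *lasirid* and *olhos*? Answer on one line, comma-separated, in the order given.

ea, lasiridnen, olhosdow

The pattern is voicing of the final sound: -dow when the stem ends in a voiceless consonant (*worunwas*, *katok*, *opwif*); -nen when the stem ends in a voiced consonant (*kipemud*, *mow*); -a when the stem ends in a vowel (*bodao*, *fowa*, *use*).
*e*: final sound = /e/, a vowel → -a → *ea*.
The final sound of *lasirid* is /d/, which is a voiced consonant, so the suffix is -nen, giving *lasiridnen*.
Since the final sound of *olhos* is /s/ (a voiceless consonant), it takes -dow, giving *olhosdow*.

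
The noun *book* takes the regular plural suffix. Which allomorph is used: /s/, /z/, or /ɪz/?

The stem *book* ends in a voiceless non-sibilant consonant.
The plural suffix surfaces as /ɪz/ after sibilants, /s/ after other voiceless consonants, and /z/ after other voiced sounds.
So the plural -s on *book* is pronounced /s/.

/s/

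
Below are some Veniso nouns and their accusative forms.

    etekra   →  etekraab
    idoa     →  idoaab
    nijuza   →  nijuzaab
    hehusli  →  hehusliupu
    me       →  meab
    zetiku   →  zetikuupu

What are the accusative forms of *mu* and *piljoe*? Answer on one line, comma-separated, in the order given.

The pattern is height harmony: -upu when the last vowel of the stem is a high vowel (*hehusli*, *zetiku*); -ab when the last vowel of the stem is a non-high vowel (*etekra*, *idoa*, *nijuza*, *me*).
The last vowel of *mu* is /u/, which is a high vowel, so the suffix is -upu, giving *muupu*.
The last vowel of *piljoe* is /e/, which is a non-high vowel, so the suffix is -ab, giving *piljoeab*.

muupu, piljoeab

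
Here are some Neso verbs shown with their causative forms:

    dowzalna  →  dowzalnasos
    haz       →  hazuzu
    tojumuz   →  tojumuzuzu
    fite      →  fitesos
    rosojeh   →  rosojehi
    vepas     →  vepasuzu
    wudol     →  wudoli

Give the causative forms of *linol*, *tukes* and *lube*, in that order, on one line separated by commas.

linoli, tukesuzu, lubesos

The pattern is sibilance of the final sound: -uzu when the stem ends in a sibilant (*haz*, *tojumuz*, *vepas*); -i when the stem ends in a non-sibilant consonant (*rosojeh*, *wudol*); -sos when the stem ends in a vowel (*dowzalna*, *fite*).
Since the final sound of *linol* is /l/ (a non-sibilant consonant), it takes -i, giving *linoli*.
Since the final sound of *tukes* is /s/ (a sibilant), it takes -uzu, giving *tukesuzu*.
*lube*: final sound = /e/, a vowel → -sos → *lubesos*.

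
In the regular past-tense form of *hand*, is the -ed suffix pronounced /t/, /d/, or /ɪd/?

The stem *hand* ends in /t/ or /d/.
The -ed suffix is realized as /ɪd/ after /t, d/; as /t/ after other voiceless consonants; and as /d/ after other voiced sounds.
So -ed on *hand* is pronounced /ɪd/.

/ɪd/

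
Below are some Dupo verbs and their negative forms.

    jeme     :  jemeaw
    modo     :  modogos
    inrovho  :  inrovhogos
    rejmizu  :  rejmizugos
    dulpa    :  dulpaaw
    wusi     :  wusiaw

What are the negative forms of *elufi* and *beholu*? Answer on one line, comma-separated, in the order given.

elufiaw, beholugos

The suffix is conditioned by the last vowel: -gos when the last vowel of the stem is a rounded vowel (*modo*, *inrovho*, *rejmizu*); -aw when the last vowel of the stem is an unrounded vowel (*jeme*, *dulpa*, *wusi*).
Since the last vowel of *elufi* is /i/ (an unrounded vowel), it takes -aw, giving *elufiaw*.
The last vowel of *beholu* is /u/, which is a rounded vowel, so the suffix is -gos, giving *beholugos*.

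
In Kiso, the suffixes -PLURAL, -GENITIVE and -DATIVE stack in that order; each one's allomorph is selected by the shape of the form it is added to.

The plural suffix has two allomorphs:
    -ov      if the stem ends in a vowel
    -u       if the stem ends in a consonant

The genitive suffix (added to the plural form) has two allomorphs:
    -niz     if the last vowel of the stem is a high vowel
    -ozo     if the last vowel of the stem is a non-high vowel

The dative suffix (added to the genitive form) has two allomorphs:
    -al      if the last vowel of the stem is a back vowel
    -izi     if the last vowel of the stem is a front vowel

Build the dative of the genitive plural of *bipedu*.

bipeduovozoal

Since the final sound of *bipedu* is /u/ (a vowel), it takes -ov, giving *bipeduov*.
Since the last vowel of the plural form *bipeduov* is /o/ (a non-high vowel), it takes -ozo, giving *bipeduovozo*.
The last vowel of the genitive form *bipeduovozo* is /o/, which is a back vowel, so the dative suffix is -al, giving *bipeduovozoal*.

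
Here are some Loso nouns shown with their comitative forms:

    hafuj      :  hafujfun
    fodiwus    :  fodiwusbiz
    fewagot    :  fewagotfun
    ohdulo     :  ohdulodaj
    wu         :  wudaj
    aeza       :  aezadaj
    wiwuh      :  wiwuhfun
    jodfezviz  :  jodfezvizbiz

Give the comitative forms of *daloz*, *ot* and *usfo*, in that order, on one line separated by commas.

The alternation tracks the final sound of the stem — -biz when the stem ends in a sibilant (*fodiwus*, *jodfezviz*); -fun when the stem ends in a non-sibilant consonant (*hafuj*, *fewagot*, *wiwuh*); -daj when the stem ends in a vowel (*ohdulo*, *wu*, *aeza*).
Since the final sound of *daloz* is /z/ (a sibilant), it takes -biz, giving *dalozbiz*.
*ot*: final sound = /t/, a non-sibilant consonant → -fun → *otfun*.
*usfo*: final sound = /o/, a vowel → -daj → *usfodaj*.

dalozbiz, otfun, usfodaj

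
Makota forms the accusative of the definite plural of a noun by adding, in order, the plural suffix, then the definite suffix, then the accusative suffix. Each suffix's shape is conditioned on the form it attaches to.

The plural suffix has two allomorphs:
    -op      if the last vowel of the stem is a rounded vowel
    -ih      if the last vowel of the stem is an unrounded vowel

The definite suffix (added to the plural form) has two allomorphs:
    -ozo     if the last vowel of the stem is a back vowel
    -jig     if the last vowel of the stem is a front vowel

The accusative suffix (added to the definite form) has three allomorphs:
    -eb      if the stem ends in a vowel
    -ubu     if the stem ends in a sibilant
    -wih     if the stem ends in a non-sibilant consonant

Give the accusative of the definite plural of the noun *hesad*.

The last vowel of *hesad* is /a/, which is an unrounded vowel, so the plural suffix is -ih, giving *hesadih*.
The last vowel of the plural form *hesadih* is /i/, which is a front vowel, so the definite suffix is -jig, giving *hesadihjig*.
Since the final sound of the definite form *hesadihjig* is /g/ (a non-sibilant consonant), it takes -wih, giving *hesadihjigwih*.

hesadihjigwih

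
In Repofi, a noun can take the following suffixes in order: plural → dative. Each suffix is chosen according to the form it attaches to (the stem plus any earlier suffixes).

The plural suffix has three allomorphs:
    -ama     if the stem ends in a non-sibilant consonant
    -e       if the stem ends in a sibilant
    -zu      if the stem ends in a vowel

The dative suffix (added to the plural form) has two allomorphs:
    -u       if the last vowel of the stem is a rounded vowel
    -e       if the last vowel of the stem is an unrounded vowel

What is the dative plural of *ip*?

Since the final sound of *ip* is /p/ (a non-sibilant consonant), it takes -ama, giving *ipama*.
The plural form *ipama*: last vowel = /a/, an unrounded vowel → -e → *ipamae*.

ipamae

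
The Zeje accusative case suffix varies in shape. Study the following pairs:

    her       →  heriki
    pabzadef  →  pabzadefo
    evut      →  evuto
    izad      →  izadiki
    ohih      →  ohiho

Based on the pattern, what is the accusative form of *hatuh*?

hatuho

The pattern is voicing of the final consonant: -o when the stem ends in a voiceless consonant (*pabzadef*, *evut*, *ohih*); -iki when the stem ends in a voiced consonant (*her*, *izad*).
*hatuh*: final consonant = /h/, voiceless → -o → *hatuho*.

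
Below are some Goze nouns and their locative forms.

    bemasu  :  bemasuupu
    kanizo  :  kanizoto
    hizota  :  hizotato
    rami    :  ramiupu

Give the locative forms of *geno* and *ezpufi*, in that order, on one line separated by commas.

genoto, ezpufiupu

The suffix is conditioned by the last vowel: -upu when the last vowel of the stem is a high vowel (*bemasu*, *rami*); -to when the last vowel of the stem is a non-high vowel (*kanizo*, *hizota*).
*geno*: last vowel = /o/, a non-high vowel → -to → *genoto*.
*ezpufi*: last vowel = /i/, a high vowel → -upu → *ezpufiupu*.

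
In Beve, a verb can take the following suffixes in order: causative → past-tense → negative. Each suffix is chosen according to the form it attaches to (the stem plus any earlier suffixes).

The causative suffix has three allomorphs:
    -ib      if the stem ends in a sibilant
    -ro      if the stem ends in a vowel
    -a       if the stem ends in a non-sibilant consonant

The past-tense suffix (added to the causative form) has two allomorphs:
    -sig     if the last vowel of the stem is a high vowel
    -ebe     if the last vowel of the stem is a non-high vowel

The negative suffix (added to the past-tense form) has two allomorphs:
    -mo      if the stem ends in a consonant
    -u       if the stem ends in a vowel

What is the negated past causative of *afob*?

afobaebeu

*afob*: final sound = /b/, a non-sibilant consonant → -a → *afoba*.
The causative form *afoba*: last vowel = /a/, a non-high vowel → -ebe → *afobaebe*.
The past-tense form *afobaebe* — final sound /e/ (a vowel) → -u → *afobaebeu*.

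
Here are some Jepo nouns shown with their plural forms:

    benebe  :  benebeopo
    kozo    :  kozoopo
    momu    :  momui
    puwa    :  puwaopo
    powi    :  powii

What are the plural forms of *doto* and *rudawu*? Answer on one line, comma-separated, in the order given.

Looking at the last vowel of each stem: -i when the last vowel of the stem is a high vowel (*momu*, *powi*); -opo when the last vowel of the stem is a non-high vowel (*benebe*, *kozo*, *puwa*).
The last vowel of *doto* is /o/, which is a non-high vowel, so the suffix is -opo, giving *dotoopo*.
Since the last vowel of *rudawu* is /u/ (a high vowel), it takes -i, giving *rudawui*.

dotoopo, rudawui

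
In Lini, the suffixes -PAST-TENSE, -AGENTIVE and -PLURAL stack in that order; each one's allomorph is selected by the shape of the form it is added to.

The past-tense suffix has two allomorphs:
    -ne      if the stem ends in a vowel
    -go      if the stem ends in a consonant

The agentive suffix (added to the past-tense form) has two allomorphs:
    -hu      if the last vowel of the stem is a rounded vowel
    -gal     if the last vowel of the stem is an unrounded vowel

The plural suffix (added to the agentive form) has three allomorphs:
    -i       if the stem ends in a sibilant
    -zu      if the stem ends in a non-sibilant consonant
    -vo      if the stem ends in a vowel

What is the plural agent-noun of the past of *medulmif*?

Since the final sound of *medulmif* is /f/ (a consonant), it takes -go, giving *medulmifgo*.
The past-tense form *medulmifgo*: last vowel = /o/, a rounded vowel → -hu → *medulmifgohu*.
Since the final sound of the agentive form *medulmifgohu* is /u/ (a vowel), it takes -vo, giving *medulmifgohuvo*.

medulmifgohuvo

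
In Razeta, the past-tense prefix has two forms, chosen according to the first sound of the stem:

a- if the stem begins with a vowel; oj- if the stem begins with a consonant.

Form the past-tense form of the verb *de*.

*de*: first sound = /d/, a consonant → oj- → *ojde*.

ojde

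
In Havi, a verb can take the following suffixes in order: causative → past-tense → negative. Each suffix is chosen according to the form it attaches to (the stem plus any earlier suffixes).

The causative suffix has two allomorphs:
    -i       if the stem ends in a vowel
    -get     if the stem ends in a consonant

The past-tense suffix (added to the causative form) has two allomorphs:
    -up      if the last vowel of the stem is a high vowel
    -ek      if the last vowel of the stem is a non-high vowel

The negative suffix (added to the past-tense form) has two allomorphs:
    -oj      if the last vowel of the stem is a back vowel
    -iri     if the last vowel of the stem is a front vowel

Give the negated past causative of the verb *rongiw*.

*rongiw* — final sound /w/ (a consonant) → -get → *rongiwget*.
The last vowel of the causative form *rongiwget* is /e/, which is a non-high vowel, so the past-tense suffix is -ek, giving *rongiwgetek*.
Since the last vowel of the past-tense form *rongiwgetek* is /e/ (a front vowel), it takes -iri, giving *rongiwgetekiri*.

rongiwgetekiri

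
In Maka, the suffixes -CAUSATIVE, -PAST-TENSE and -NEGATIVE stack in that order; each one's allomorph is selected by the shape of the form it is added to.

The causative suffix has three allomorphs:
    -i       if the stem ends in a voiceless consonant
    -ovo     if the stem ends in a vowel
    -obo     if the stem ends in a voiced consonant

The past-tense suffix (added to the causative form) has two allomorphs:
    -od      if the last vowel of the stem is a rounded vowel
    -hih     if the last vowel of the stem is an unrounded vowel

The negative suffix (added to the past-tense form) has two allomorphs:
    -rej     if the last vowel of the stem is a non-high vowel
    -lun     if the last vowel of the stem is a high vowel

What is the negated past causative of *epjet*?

The final sound of *epjet* is /t/, which is a voiceless consonant, so the causative suffix is -i, giving *epjeti*.
The causative form *epjeti* — last vowel /i/ (an unrounded vowel) → -hih → *epjetihih*.
Since the last vowel of the past-tense form *epjetihih* is /i/ (a high vowel), it takes -lun, giving *epjetihihlun*.

epjetihihlun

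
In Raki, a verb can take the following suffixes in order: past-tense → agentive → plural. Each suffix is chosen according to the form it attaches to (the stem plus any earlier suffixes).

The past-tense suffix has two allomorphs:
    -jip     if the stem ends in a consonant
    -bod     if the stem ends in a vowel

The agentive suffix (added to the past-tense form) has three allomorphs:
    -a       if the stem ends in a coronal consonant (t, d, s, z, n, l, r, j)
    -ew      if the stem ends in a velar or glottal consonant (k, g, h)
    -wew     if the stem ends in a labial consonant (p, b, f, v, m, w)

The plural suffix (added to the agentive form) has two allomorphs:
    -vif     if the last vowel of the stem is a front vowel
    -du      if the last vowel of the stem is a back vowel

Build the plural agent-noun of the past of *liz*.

*liz* — final sound /z/ (a consonant) → -jip → *lizjip*.
The final consonant of the past-tense form *lizjip* is /p/, which is labial, so the agentive suffix is -wew, giving *lizjipwew*.
Since the last vowel of the agentive form *lizjipwew* is /e/ (a front vowel), it takes -vif, giving *lizjipwewvif*.

lizjipwewvif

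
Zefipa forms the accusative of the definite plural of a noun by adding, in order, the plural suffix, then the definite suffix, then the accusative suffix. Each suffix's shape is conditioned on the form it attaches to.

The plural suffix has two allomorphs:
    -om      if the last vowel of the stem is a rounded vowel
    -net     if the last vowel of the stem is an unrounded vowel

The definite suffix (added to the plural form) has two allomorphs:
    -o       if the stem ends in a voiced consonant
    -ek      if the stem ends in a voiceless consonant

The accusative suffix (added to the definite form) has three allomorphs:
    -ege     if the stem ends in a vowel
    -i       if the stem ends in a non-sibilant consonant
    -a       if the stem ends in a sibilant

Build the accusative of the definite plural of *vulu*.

vuluomoege

*vulu* — last vowel /u/ (a rounded vowel) → -om → *vuluom*.
Since the final consonant of the plural form *vuluom* is /m/ (voiced), it takes -o, giving *vuluomo*.
The definite form *vuluomo* — final sound /o/ (a vowel) → -ege → *vuluomoege*.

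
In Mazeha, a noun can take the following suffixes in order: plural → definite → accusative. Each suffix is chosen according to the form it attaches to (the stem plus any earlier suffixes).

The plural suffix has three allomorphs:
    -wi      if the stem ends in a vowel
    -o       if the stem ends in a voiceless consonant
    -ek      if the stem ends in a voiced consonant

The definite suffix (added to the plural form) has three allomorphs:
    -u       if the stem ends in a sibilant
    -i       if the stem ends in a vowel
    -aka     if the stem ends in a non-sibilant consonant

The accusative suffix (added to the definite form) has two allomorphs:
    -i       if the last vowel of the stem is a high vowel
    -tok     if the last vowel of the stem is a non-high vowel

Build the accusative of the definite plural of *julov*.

*julov*: final sound = /v/, a voiced consonant → -ek → *julovek*.
The plural form *julovek* — final sound /k/ (a non-sibilant consonant) → -aka → *julovekaka*.
The last vowel of the definite form *julovekaka* is /a/, which is a non-high vowel, so the accusative suffix is -tok, giving *julovekakatok*.

julovekakatok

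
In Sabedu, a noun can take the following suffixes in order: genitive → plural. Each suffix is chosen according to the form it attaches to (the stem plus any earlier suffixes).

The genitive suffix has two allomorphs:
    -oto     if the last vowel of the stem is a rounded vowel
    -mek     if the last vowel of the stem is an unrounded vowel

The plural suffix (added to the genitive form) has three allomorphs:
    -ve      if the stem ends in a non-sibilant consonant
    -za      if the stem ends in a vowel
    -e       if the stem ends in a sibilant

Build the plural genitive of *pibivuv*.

*pibivuv*: last vowel = /u/, a rounded vowel → -oto → *pibivuvoto*.
Since the final sound of the genitive form *pibivuvoto* is /o/ (a vowel), it takes -za, giving *pibivuvotoza*.

pibivuvotoza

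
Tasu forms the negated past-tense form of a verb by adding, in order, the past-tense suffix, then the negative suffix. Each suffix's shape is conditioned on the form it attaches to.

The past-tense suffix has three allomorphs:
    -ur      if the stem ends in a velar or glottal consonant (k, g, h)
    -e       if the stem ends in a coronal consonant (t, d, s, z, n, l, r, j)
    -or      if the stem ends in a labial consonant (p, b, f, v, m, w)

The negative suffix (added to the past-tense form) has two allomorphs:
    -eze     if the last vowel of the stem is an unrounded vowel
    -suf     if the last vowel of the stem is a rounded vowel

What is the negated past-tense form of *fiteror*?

Since the final consonant of *fiteror* is /r/ (coronal), it takes -e, giving *fiterore*.
The last vowel of the past-tense form *fiterore* is /e/, which is an unrounded vowel, so the negative suffix is -eze, giving *fiteroreeze*.

fiteroreeze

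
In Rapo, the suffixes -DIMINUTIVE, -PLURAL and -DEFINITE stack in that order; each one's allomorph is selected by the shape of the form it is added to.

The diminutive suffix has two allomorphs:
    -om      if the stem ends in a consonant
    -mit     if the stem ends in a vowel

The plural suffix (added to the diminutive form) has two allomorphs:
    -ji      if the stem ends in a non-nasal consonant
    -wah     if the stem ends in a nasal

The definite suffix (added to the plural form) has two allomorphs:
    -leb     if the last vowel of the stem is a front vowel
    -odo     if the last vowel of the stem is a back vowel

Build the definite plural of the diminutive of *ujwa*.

ujwamitjileb

Since the final sound of *ujwa* is /a/ (a vowel), it takes -mit, giving *ujwamit*.
The diminutive form *ujwamit*: final consonant = /t/, non-nasal → -ji → *ujwamitji*.
Since the last vowel of the plural form *ujwamitji* is /i/ (a front vowel), it takes -leb, giving *ujwamitjileb*.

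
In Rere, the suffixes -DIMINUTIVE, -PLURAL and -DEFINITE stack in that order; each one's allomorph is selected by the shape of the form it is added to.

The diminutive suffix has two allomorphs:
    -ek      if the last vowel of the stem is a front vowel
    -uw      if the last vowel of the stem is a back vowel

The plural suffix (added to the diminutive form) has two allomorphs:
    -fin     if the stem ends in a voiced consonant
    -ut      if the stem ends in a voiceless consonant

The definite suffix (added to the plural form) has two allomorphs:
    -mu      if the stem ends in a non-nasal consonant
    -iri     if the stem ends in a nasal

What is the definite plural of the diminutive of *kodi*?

Since the last vowel of *kodi* is /i/ (a front vowel), it takes -ek, giving *kodiek*.
The final consonant of the diminutive form *kodiek* is /k/, which is voiceless, so the plural suffix is -ut, giving *kodiekut*.
Since the final consonant of the plural form *kodiekut* is /t/ (non-nasal), it takes -mu, giving *kodiekutmu*.

kodiekutmu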